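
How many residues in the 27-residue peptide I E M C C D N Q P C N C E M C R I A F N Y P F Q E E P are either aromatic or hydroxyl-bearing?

Aromatic: F, W, Y. Hydroxyl-bearing: S, T, Y.
Aromatic residues here: F19, Y21, F23 (3).
Hydroxyl-bearing residues here: Y21 (1).
Y is in both groups, so the 1 Y residue must not be double-counted.
Total = 3 + 1 − 1 = 3.

3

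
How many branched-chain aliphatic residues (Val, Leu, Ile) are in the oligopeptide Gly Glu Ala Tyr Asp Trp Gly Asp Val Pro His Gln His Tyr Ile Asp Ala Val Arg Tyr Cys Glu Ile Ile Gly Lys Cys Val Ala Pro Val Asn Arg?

7

Matching residues: Val9, Ile15, Val18, Ile23, Ile24, Val28, Val31.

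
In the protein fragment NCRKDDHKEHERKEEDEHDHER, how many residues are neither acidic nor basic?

2

Acidic: D, E. Basic: K, R, H. All other residues are neither.
Matching residues: N1, C2.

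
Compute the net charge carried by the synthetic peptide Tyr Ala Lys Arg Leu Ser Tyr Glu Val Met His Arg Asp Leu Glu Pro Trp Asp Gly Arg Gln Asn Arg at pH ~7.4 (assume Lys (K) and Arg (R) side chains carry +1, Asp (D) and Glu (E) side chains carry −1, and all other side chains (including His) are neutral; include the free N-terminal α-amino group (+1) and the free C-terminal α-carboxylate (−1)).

+1

Positive (K, R): Lys3, Arg4, Arg12, Arg20, Arg23 → +5.
Negative (D, E): Glu8, Asp13, Glu15, Asp18 → −4.
The N-terminus (+1) and C-terminus (−1) cancel.
Net charge = (+5) + (−4) = +1.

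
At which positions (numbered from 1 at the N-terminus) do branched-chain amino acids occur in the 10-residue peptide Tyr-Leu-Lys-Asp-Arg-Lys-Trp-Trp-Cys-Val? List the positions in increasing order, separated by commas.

2, 10

V, L, and I make up the branched-chain aliphatic group.
Matching residues: Leu2, Val10.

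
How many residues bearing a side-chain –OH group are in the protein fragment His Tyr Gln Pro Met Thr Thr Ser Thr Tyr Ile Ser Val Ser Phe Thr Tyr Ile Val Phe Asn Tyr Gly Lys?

11

Serine (S), threonine (T), and tyrosine (Y) each carry a hydroxyl group on the side chain.
Matching residues: Tyr2, Thr6, Thr7, Ser8, Thr9, Tyr10, Ser12, Ser14, Thr16, Tyr17, Tyr22.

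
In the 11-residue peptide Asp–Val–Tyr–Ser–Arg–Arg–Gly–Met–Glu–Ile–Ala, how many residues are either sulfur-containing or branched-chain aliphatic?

3

Sulfur-containing: C, M. Branched-chain aliphatic: I, L, V.
Sulfur-containing residues here: Met8 (1).
Branched-chain aliphatic residues here: Val2, Ile10 (2).
The two groups share no amino acid, so total = 1 + 2 = 3.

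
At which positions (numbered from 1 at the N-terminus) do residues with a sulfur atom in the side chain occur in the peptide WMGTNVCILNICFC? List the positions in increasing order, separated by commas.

2, 7, 12, 14

Only Cys (C) and Met (M) have a sulfur atom in the side chain.
Matching residues: M2, C7, C12, C14.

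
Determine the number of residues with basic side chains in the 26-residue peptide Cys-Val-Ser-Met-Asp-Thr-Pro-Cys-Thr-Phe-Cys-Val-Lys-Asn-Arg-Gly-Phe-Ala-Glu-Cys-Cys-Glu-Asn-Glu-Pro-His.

K, R, and H are the three residues with basic side chains (ε-amine, guanidinium, and imidazole respectively).
Matching residues: Lys13, Arg15, His26.

3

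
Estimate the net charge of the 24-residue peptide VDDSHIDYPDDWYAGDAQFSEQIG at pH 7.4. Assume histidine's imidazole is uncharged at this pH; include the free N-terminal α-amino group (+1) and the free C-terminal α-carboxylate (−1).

Near pH 7.4, K and R contribute +1 each, D and E contribute −1 each, and every other side chain (His included, as stated) is uncharged.
Positive (K, R): none → +0.
Negative (D, E): D2, D3, D7, D10, D11, D16, E21 → −7.
The N-terminus (+1) and C-terminus (−1) cancel.
Net charge = (+0) + (−7) = −7.

-7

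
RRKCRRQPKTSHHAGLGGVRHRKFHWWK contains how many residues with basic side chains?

14

K, R, and H are the three residues with basic side chains (ε-amine, guanidinium, and imidazole respectively).
Matching residues: R1, R2, K3, R5, R6, K9, H12, H13, R20, H21, R22, K23, H25, K28.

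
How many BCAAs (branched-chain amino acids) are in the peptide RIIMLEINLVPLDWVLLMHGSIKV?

12

The BCAAs are Val, Leu, and Ile — aliphatic side chains with a branch point.
Matching residues: I2, I3, L5, I7, L9, V10, L12, V15, L16, L17, I22, V24.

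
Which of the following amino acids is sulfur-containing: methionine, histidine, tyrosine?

methionine

Cysteine (C, thiol) and methionine (M, thioether) are the two sulfur-containing amino acids.
Of the listed options, only methionine belongs to this group.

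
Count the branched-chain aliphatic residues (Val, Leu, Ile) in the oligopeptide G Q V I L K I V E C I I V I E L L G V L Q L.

14

Matching residues: V3, I4, L5, I7, V8, I11, I12, V13, I14, L16, L17, V19, L20, L22.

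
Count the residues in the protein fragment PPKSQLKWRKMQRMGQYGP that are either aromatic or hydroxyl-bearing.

Aromatic: F, W, Y. Hydroxyl-bearing: S, T, Y.
Aromatic residues here: W8, Y17 (2).
Hydroxyl-bearing residues here: S4, Y17 (2).
Y is in both groups, so the 1 Y residue must not be double-counted.
Total = 2 + 2 − 1 = 3.

3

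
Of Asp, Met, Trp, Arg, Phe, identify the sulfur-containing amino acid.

Cysteine (C, thiol) and methionine (M, thioether) are the two sulfur-containing amino acids.
Of the listed options, only Met belongs to this group.

Met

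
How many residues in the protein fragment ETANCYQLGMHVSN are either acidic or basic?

2

Acidic: D, E. Basic: H, K, R.
Acidic residues here: E1 (1).
Basic residues here: H11 (1).
The two groups share no amino acid, so total = 1 + 1 = 2.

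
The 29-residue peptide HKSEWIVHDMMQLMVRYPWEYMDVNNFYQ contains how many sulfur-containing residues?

The sulfur-bearing residues are cysteine (–SH) and methionine (–S–CH₃).
Matching residues: M10, M11, M14, M22.

4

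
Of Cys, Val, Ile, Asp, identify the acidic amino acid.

Asp

The acidic residues are Asp (D) and Glu (E), whose side chains end in a carboxylate group.
Of the listed options, only Asp belongs to this group.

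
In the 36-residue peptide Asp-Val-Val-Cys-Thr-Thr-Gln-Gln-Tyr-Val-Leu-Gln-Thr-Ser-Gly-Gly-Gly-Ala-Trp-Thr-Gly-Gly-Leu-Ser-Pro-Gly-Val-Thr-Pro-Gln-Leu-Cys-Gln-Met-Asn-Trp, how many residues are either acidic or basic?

1

Acidic: D, E. Basic: H, K, R.
Acidic residues here: Asp1 (1).
Basic residues here: none (0).
The two groups share no amino acid, so total = 1 + 0 = 1.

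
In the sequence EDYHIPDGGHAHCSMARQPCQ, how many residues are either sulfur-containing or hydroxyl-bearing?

Sulfur-containing: C, M. Hydroxyl-bearing: S, T, Y.
Sulfur-containing residues here: C13, M15, C20 (3).
Hydroxyl-bearing residues here: Y3, S14 (2).
The two groups share no amino acid, so total = 3 + 2 = 5.

5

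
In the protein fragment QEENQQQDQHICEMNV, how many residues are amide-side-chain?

7

Only N (asparagine) and Q (glutamine) carry a side-chain carboxamide.
Matching residues: Q1, N4, Q5, Q6, Q7, Q9, N15.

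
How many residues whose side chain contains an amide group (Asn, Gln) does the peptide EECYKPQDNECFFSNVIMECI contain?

3

Matching residues: Q7, N9, N15.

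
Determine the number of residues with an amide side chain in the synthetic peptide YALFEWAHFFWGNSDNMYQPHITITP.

Only N (asparagine) and Q (glutamine) carry a side-chain carboxamide.
Matching residues: N13, N16, Q19.

3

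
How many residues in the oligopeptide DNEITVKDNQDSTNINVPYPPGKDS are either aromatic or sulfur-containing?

1

Aromatic: F, W, Y. Sulfur-containing: C, M.
Aromatic residues here: Y19 (1).
Sulfur-containing residues here: none (0).
The two groups share no amino acid, so total = 1 + 0 = 1.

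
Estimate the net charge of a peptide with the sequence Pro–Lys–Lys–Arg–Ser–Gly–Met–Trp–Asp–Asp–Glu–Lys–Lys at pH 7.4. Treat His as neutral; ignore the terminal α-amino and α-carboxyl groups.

+2

Near pH 7.4, K and R contribute +1 each, D and E contribute −1 each, and every other side chain (His included, as stated) is uncharged.
Positive (K, R): Lys2, Lys3, Arg4, Lys12, Lys13 → +5.
Negative (D, E): Asp9, Asp10, Glu11 → −3.
Net charge = (+5) + (−3) = +2.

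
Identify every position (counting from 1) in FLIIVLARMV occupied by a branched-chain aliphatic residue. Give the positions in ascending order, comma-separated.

2, 3, 4, 5, 6, 10

V, L, and I make up the branched-chain aliphatic group.
Matching residues: L2, I3, I4, V5, L6, V10.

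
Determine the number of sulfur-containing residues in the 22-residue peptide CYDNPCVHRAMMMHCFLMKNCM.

Only Cys (C) and Met (M) have a sulfur atom in the side chain.
Matching residues: C1, C6, M11, M12, M13, C15, M18, C21, M22.

9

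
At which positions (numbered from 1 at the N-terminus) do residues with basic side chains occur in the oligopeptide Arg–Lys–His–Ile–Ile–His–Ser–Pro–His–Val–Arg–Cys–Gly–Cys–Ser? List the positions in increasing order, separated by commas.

Lysine (K), arginine (R), and histidine (H) have basic, nitrogen-containing side chains.
Matching residues: Arg1, Lys2, His3, His6, His9, Arg11.

1, 2, 3, 6, 9, 11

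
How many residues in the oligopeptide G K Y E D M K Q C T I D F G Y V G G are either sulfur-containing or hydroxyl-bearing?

5

Sulfur-containing: C, M. Hydroxyl-bearing: S, T, Y.
Sulfur-containing residues here: M6, C9 (2).
Hydroxyl-bearing residues here: Y3, T10, Y15 (3).
The two groups share no amino acid, so total = 2 + 3 = 5.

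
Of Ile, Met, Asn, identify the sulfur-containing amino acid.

Met

Only Cys (C) and Met (M) have a sulfur atom in the side chain.
Of the listed options, only Met belongs to this group.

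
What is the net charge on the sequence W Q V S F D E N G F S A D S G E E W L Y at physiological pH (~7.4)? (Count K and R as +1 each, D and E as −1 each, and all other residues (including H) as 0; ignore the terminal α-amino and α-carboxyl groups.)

Positive (K, R): none → +0.
Negative (D, E): D6, E7, D13, E16, E17 → −5.
Net charge = (+0) + (−5) = −5.

-5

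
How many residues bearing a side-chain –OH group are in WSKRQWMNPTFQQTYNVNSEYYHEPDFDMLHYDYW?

9

Serine (S), threonine (T), and tyrosine (Y) each carry a hydroxyl group on the side chain.
Matching residues: S2, T10, T14, Y15, S19, Y21, Y22, Y32, Y34.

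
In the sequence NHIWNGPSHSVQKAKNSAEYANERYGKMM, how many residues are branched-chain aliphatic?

2

V, L, and I make up the branched-chain aliphatic group.
Matching residues: I3, V11.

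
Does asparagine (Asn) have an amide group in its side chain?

Only N (asparagine) and Q (glutamine) carry a side-chain carboxamide.
Asparagine is in this group.

Yes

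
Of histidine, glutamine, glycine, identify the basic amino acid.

Lysine (K), arginine (R), and histidine (H) have basic, nitrogen-containing side chains.
Of the listed options, only histidine belongs to this group.

histidine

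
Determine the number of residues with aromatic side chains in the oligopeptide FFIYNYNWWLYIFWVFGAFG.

Phenylalanine (F), tryptophan (W), and tyrosine (Y) have aromatic ring side chains.
Matching residues: F1, F2, Y4, Y6, W8, W9, Y11, F13, W14, F16, F19.

11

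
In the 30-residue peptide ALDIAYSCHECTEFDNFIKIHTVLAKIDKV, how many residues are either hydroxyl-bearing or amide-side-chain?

Hydroxyl-bearing: S, T, Y. Amide-side-chain: N, Q.
Hydroxyl-bearing residues here: Y6, S7, T12, T22 (4).
Amide-side-chain residues here: N16 (1).
The two groups share no amino acid, so total = 4 + 1 = 5.

5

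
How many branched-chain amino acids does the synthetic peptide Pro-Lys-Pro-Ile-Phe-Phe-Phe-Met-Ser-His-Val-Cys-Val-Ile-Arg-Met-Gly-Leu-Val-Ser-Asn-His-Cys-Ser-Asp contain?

Valine (V), leucine (L), and isoleucine (I) are the branched-chain amino acids.
Matching residues: Ile4, Val11, Val13, Ile14, Leu18, Val19.

6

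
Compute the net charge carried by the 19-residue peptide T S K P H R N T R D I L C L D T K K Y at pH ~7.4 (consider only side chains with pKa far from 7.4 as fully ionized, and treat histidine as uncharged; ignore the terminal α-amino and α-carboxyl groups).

+3

The side chains ionized at physiological pH are Lys/Arg (+1) and Asp/Glu (−1); with His treated as neutral, nothing else contributes.
Positive (K, R): K3, R6, R9, K17, K18 → +5.
Negative (D, E): D10, D15 → −2.
Net charge = (+5) + (−2) = +3.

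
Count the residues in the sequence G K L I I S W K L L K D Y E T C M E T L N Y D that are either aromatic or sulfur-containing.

5

Aromatic: F, W, Y. Sulfur-containing: C, M.
Aromatic residues here: W7, Y13, Y22 (3).
Sulfur-containing residues here: C16, M17 (2).
The two groups share no amino acid, so total = 3 + 2 = 5.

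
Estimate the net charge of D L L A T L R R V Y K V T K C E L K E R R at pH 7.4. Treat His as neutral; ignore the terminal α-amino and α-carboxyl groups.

At pH ~7.4 the Lys and Arg side chains are protonated (+1), the Asp and Glu side chains are deprotonated (−1), and with His taken as neutral all other side chains carry no charge.
Positive (K, R): R7, R8, K11, K14, K18, R20, R21 → +7.
Negative (D, E): D1, E16, E19 → −3.
Net charge = (+7) + (−3) = +4.

+4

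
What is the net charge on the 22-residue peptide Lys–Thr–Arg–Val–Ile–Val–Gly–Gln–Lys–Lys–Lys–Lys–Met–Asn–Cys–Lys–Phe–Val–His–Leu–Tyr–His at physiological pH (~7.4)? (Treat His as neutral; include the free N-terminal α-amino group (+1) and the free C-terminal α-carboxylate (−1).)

+7

The side chains ionized at physiological pH are Lys/Arg (+1) and Asp/Glu (−1); with His treated as neutral, nothing else contributes.
Positive (K, R): Lys1, Arg3, Lys9, Lys10, Lys11, Lys12, Lys16 → +7.
Negative (D, E): none → −0.
The N-terminus (+1) and C-terminus (−1) cancel.
Net charge = (+7) + (−0) = +7.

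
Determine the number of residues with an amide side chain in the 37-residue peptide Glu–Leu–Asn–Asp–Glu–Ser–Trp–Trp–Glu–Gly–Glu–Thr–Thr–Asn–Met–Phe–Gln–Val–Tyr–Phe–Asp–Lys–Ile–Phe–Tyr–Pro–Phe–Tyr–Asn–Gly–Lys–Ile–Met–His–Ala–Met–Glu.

Only N (asparagine) and Q (glutamine) carry a side-chain carboxamide.
Matching residues: Asn3, Asn14, Gln17, Asn29.

4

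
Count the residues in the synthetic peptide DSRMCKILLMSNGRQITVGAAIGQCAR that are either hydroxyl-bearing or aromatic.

Hydroxyl-bearing: S, T, Y. Aromatic: F, W, Y.
Hydroxyl-bearing residues here: S2, S11, T17 (3).
Aromatic residues here: none (0).
(Y belongs to both groups, but none appear in this sequence.) Total = 3 + 0 = 3.

3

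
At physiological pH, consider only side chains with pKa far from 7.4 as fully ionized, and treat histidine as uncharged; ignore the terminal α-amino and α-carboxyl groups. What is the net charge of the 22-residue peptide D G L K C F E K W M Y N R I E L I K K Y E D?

At pH ~7.4 the Lys and Arg side chains are protonated (+1), the Asp and Glu side chains are deprotonated (−1), and with His taken as neutral all other side chains carry no charge.
Positive (K, R): K4, K8, R13, K18, K19 → +5.
Negative (D, E): D1, E7, E15, E21, D22 → −5.
Net charge = (+5) + (−5) = 0.

0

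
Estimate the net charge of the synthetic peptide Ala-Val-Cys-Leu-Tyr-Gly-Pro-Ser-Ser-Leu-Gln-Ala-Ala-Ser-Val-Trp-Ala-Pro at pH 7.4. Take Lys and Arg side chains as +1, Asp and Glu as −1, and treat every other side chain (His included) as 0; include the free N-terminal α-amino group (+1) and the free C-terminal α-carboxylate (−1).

0

Positive (K, R): none → +0.
Negative (D, E): none → −0.
The N-terminus (+1) and C-terminus (−1) cancel.
Net charge = (+0) + (−0) = 0.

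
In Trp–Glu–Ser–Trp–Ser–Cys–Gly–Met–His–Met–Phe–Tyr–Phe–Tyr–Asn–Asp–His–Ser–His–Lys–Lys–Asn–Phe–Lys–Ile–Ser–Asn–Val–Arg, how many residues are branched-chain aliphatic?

V, L, and I make up the branched-chain aliphatic group.
Matching residues: Ile25, Val28.

2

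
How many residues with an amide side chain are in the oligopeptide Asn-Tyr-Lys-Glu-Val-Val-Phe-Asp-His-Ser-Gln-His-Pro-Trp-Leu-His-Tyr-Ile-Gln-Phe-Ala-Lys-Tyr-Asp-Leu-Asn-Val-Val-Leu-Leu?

4

The amide-side-chain residues are Asn (N) and Gln (Q).
Matching residues: Asn1, Gln11, Gln19, Asn26.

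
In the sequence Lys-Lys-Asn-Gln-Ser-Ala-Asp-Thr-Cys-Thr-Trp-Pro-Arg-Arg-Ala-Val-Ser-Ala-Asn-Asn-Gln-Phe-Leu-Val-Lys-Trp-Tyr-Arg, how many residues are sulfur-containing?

1

Cysteine (C, thiol) and methionine (M, thioether) are the two sulfur-containing amino acids.
Matching residues: Cys9.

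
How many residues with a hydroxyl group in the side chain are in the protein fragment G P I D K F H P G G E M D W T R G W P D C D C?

1

S, T, and Y are the three residues with a side-chain hydroxyl.
Matching residues: T15.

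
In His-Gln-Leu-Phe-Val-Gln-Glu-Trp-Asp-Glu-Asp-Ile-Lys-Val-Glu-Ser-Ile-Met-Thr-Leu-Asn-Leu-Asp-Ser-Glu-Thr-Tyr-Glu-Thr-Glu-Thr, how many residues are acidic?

The acidic residues are Asp (D) and Glu (E), whose side chains end in a carboxylate group.
Matching residues: Glu7, Asp9, Glu10, Asp11, Glu15, Asp23, Glu25, Glu28, Glu30.

9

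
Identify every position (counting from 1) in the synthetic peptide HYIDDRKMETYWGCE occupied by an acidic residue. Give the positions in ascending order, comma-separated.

The acidic residues are Asp (D) and Glu (E), whose side chains end in a carboxylate group.
Matching residues: D4, D5, E9, E15.

4, 5, 9, 15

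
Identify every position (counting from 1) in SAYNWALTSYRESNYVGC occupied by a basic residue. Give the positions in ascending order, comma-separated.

11

K, R, and H are the three residues with basic side chains (ε-amine, guanidinium, and imidazole respectively).
Matching residues: R11.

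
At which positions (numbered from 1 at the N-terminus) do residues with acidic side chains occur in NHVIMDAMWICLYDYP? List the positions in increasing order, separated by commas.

6, 14

Aspartate (D) and glutamate (E) have carboxylic-acid side chains and are the acidic amino acids.
Matching residues: D6, D14.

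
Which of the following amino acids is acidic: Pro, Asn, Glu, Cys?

Glu

Aspartate (D) and glutamate (E) have carboxylic-acid side chains and are the acidic amino acids.
Of the listed options, only Glu belongs to this group.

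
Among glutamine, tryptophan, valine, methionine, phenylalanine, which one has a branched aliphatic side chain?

valine

Valine (V), leucine (L), and isoleucine (I) are the branched-chain amino acids.
Of the listed options, only valine belongs to this group.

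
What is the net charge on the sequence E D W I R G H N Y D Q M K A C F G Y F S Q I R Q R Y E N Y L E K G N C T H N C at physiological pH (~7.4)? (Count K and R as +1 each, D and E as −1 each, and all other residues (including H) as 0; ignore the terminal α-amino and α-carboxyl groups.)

Positive (K, R): R5, K13, R23, R25, K32 → +5.
Negative (D, E): E1, D2, D10, E27, E31 → −5.
Net charge = (+5) + (−5) = 0.

0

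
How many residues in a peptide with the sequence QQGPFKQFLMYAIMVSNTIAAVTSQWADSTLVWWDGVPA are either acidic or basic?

Acidic: D, E. Basic: H, K, R.
Acidic residues here: D28, D35 (2).
Basic residues here: K6 (1).
The two groups share no amino acid, so total = 2 + 1 = 3.

3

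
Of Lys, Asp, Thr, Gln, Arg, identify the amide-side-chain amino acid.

Asparagine (N) and glutamine (Q) have uncharged amide side chains.
Of the listed options, only Gln belongs to this group.

Gln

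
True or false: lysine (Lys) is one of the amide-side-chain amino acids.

False

Asparagine (N) and glutamine (Q) have uncharged amide side chains.
Lysine is not in this group.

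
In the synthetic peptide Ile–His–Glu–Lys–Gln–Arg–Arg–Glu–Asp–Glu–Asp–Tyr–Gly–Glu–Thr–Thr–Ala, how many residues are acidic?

The acidic residues are Asp (D) and Glu (E), whose side chains end in a carboxylate group.
Matching residues: Glu3, Glu8, Asp9, Glu10, Asp11, Glu14.

6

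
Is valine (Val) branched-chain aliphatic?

The BCAAs are Val, Leu, and Ile — aliphatic side chains with a branch point.
Valine is in this group.

Yes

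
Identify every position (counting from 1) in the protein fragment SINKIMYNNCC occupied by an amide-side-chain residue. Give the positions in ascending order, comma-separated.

3, 8, 9

Matching residues: N3, N8, N9.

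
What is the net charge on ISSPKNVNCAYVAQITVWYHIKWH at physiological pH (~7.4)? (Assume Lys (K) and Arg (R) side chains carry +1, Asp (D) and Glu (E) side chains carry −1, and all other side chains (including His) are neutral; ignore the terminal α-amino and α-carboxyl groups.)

Positive (K, R): K5, K22 → +2.
Negative (D, E): none → −0.
Net charge = (+2) + (−0) = +2.

+2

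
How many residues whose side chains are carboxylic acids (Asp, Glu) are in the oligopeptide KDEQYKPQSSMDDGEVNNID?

Matching residues: D2, E3, D12, D13, E15, D20.

6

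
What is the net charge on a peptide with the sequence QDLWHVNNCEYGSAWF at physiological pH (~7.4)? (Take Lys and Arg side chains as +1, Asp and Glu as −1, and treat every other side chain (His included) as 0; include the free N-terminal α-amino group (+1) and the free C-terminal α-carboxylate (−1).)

-2

Positive (K, R): none → +0.
Negative (D, E): D2, E10 → −2.
The N-terminus (+1) and C-terminus (−1) cancel.
Net charge = (+0) + (−2) = −2.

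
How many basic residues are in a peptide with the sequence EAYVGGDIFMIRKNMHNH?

The basic amino acids are Lys (K), Arg (R), and His (H).
Matching residues: R12, K13, H16, H18.

4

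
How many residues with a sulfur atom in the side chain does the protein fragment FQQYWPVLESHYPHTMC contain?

2

Cysteine (C, thiol) and methionine (M, thioether) are the two sulfur-containing amino acids.
Matching residues: M16, C17.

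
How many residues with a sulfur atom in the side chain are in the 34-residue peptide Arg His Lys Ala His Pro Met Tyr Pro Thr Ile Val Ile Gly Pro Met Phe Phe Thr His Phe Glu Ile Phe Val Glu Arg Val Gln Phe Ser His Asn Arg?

Cysteine (C, thiol) and methionine (M, thioether) are the two sulfur-containing amino acids.
Matching residues: Met7, Met16.

2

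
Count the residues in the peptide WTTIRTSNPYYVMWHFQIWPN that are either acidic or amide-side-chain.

Acidic: D, E. Amide-side-chain: N, Q.
Acidic residues here: none (0).
Amide-side-chain residues here: N8, Q17, N21 (3).
The two groups share no amino acid, so total = 0 + 3 = 3.

3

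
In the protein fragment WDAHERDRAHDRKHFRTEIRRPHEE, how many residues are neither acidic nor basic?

7

Acidic: D, E. Basic: K, R, H. All other residues are neither.
Matching residues: W1, A3, A9, F15, T17, I19, P22.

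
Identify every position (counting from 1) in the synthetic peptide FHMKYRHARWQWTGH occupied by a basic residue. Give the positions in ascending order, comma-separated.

2, 4, 6, 7, 9, 15

Matching residues: H2, K4, R6, H7, R9, H15.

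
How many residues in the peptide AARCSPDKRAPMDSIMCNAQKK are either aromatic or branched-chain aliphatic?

Aromatic: F, W, Y. Branched-chain aliphatic: I, L, V.
Aromatic residues here: none (0).
Branched-chain aliphatic residues here: I15 (1).
The two groups share no amino acid, so total = 0 + 1 = 1.

1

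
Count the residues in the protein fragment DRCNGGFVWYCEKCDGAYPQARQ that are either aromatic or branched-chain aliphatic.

Aromatic: F, W, Y. Branched-chain aliphatic: I, L, V.
Aromatic residues here: F7, W9, Y10, Y18 (4).
Branched-chain aliphatic residues here: V8 (1).
The two groups share no amino acid, so total = 4 + 1 = 5.

5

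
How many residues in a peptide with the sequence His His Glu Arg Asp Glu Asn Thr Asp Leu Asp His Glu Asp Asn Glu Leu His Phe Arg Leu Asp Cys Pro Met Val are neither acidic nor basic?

11

Acidic: D, E. Basic: K, R, H. All other residues are neither.
Matching residues: Asn7, Thr8, Leu10, Asn15, Leu17, Phe19, Leu21, Cys23, Pro24, Met25, Val26.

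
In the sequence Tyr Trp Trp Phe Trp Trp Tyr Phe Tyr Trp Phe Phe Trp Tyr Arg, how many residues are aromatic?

Phenylalanine (F), tryptophan (W), and tyrosine (Y) have aromatic ring side chains.
Matching residues: Tyr1, Trp2, Trp3, Phe4, Trp5, Trp6, Tyr7, Phe8, Tyr9, Trp10, Phe11, Phe12, Trp13, Tyr14.

14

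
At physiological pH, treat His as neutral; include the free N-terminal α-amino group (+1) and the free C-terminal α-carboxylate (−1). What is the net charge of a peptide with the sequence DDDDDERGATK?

-4

The side chains ionized at physiological pH are Lys/Arg (+1) and Asp/Glu (−1); with His treated as neutral, nothing else contributes.
Positive (K, R): R7, K11 → +2.
Negative (D, E): D1, D2, D3, D4, D5, E6 → −6.
The N-terminus (+1) and C-terminus (−1) cancel.
Net charge = (+2) + (−6) = −4.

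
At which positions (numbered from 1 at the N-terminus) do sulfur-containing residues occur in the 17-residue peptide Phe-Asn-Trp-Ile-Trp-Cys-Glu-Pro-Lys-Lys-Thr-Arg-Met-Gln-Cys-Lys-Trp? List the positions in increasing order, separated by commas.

Cysteine (C, thiol) and methionine (M, thioether) are the two sulfur-containing amino acids.
Matching residues: Cys6, Met13, Cys15.

6, 13, 15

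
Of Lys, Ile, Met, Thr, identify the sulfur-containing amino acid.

Cysteine (C, thiol) and methionine (M, thioether) are the two sulfur-containing amino acids.
Of the listed options, only Met belongs to this group.

Met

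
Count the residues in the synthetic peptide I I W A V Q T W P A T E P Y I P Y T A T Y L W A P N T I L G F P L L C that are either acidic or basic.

1

Acidic: D, E. Basic: H, K, R.
Acidic residues here: E12 (1).
Basic residues here: none (0).
The two groups share no amino acid, so total = 1 + 0 = 1.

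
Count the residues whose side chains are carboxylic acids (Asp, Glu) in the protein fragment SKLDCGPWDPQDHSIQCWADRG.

4

Matching residues: D4, D9, D12, D20.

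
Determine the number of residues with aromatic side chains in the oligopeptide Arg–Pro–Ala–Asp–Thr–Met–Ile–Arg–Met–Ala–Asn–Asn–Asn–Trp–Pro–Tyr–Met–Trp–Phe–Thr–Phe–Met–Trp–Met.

6

The aromatic amino acids are Phe (F, benzyl), Trp (W, indole), and Tyr (Y, phenol).
Matching residues: Trp14, Tyr16, Trp18, Phe19, Phe21, Trp23.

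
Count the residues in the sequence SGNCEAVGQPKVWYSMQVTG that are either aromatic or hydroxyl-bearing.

Aromatic: F, W, Y. Hydroxyl-bearing: S, T, Y.
Aromatic residues here: W13, Y14 (2).
Hydroxyl-bearing residues here: S1, Y14, S15, T19 (4).
Y is in both groups, so the 1 Y residue must not be double-counted.
Total = 2 + 4 − 1 = 5.

5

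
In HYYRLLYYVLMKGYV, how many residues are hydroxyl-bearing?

S, T, and Y are the three residues with a side-chain hydroxyl.
Matching residues: Y2, Y3, Y7, Y8, Y14.

5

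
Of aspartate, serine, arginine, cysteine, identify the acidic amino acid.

Only D (aspartate) and E (glutamate) carry a side-chain carboxylic acid.
Of the listed options, only aspartate belongs to this group.

aspartate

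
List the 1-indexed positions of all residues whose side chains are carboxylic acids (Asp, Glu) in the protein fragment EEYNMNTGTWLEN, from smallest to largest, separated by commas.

Matching residues: E1, E2, E12.

1, 2, 12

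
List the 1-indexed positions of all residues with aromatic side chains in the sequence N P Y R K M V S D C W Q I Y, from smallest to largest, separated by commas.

F, W, and Y each carry an aromatic ring on the side chain.
Matching residues: Y3, W11, Y14.

3, 11, 14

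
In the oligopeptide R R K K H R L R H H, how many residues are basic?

The basic amino acids are Lys (K), Arg (R), and His (H).
Matching residues: R1, R2, K3, K4, H5, R6, R8, H9, H10.

9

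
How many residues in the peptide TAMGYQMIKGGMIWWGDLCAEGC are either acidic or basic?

Acidic: D, E. Basic: H, K, R.
Acidic residues here: D17, E21 (2).
Basic residues here: K9 (1).
The two groups share no amino acid, so total = 2 + 1 = 3.

3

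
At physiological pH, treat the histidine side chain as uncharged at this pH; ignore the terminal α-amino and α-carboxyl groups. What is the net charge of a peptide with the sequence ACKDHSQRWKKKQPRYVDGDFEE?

+1

Near pH 7.4, K and R contribute +1 each, D and E contribute −1 each, and every other side chain (His included, as stated) is uncharged.
Positive (K, R): K3, R8, K10, K11, K12, R15 → +6.
Negative (D, E): D4, D18, D20, E22, E23 → −5.
Net charge = (+6) + (−5) = +1.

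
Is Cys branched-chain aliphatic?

Valine (V), leucine (L), and isoleucine (I) are the branched-chain amino acids.
Cysteine is not in this group.

No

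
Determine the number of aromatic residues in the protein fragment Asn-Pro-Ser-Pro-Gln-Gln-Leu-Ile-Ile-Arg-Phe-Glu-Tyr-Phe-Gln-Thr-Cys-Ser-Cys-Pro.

3

The aromatic amino acids are Phe (F, benzyl), Trp (W, indole), and Tyr (Y, phenol).
Matching residues: Phe11, Tyr13, Phe14.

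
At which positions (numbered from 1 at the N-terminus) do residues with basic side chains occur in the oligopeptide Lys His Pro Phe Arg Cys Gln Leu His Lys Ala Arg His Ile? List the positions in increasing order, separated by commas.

1, 2, 5, 9, 10, 12, 13

Lysine (K), arginine (R), and histidine (H) have basic, nitrogen-containing side chains.
Matching residues: Lys1, His2, Arg5, His9, Lys10, Arg12, His13.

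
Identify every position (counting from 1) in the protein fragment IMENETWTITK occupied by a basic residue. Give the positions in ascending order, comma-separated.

11

Matching residues: K11.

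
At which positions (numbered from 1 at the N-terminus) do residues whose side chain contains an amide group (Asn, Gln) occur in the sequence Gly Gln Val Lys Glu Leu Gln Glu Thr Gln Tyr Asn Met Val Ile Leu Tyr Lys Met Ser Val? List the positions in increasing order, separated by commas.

Matching residues: Gln2, Gln7, Gln10, Asn12.

2, 7, 10, 12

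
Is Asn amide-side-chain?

Yes

Only N (asparagine) and Q (glutamine) carry a side-chain carboxamide.
Asparagine is in this group.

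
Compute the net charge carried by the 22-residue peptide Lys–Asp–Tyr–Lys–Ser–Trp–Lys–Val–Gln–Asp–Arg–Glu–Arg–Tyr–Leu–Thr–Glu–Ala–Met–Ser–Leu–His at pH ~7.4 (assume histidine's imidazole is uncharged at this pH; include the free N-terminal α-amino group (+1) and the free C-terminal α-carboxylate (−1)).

+1

Near pH 7.4, K and R contribute +1 each, D and E contribute −1 each, and every other side chain (His included, as stated) is uncharged.
Positive (K, R): Lys1, Lys4, Lys7, Arg11, Arg13 → +5.
Negative (D, E): Asp2, Asp10, Glu12, Glu17 → −4.
The N-terminus (+1) and C-terminus (−1) cancel.
Net charge = (+5) + (−4) = +1.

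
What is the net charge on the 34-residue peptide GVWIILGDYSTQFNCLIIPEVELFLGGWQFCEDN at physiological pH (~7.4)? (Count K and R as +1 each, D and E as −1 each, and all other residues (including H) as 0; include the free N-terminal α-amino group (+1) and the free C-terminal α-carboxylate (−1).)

-5

Positive (K, R): none → +0.
Negative (D, E): D8, E20, E22, E32, D33 → −5.
The N-terminus (+1) and C-terminus (−1) cancel.
Net charge = (+0) + (−5) = −5.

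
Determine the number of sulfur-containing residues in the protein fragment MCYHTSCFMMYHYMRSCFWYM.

The sulfur-bearing residues are cysteine (–SH) and methionine (–S–CH₃).
Matching residues: M1, C2, C7, M9, M10, M14, C17, M21.

8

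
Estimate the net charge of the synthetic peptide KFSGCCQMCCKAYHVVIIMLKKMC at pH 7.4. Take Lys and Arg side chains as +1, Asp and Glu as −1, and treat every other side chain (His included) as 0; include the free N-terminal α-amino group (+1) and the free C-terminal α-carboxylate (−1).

Positive (K, R): K1, K11, K21, K22 → +4.
Negative (D, E): none → −0.
The N-terminus (+1) and C-terminus (−1) cancel.
Net charge = (+4) + (−0) = +4.

+4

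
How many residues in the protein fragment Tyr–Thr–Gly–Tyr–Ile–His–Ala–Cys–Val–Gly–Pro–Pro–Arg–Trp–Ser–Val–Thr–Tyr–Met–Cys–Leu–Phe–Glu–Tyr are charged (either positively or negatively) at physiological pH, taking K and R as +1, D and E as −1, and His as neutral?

Charged side chains at pH ~7.4: K, R (positive); D, E (negative).
Matching residues: Arg13, Glu23.

2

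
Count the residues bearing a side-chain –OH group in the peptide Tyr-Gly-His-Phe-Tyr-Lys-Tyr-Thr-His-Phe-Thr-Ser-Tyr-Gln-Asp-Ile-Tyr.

Serine (S), threonine (T), and tyrosine (Y) each carry a hydroxyl group on the side chain.
Matching residues: Tyr1, Tyr5, Tyr7, Thr8, Thr11, Ser12, Tyr13, Tyr17.

8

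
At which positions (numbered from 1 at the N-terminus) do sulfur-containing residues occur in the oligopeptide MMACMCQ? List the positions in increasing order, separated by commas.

The sulfur-bearing residues are cysteine (–SH) and methionine (–S–CH₃).
Matching residues: M1, M2, C4, M5, C6.

1, 2, 4, 5, 6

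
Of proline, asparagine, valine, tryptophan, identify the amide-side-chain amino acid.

Asparagine (N) and glutamine (Q) have uncharged amide side chains.
Of the listed options, only asparagine belongs to this group.

asparagine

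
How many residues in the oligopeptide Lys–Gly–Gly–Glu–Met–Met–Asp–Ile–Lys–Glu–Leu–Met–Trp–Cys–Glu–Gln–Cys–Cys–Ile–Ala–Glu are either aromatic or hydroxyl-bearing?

Aromatic: F, W, Y. Hydroxyl-bearing: S, T, Y.
Aromatic residues here: Trp13 (1).
Hydroxyl-bearing residues here: none (0).
(Y belongs to both groups, but none appear in this sequence.) Total = 1 + 0 = 1.

1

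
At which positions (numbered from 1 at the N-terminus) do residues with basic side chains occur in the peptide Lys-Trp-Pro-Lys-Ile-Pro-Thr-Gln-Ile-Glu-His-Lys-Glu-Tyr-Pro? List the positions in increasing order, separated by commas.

K, R, and H are the three residues with basic side chains (ε-amine, guanidinium, and imidazole respectively).
Matching residues: Lys1, Lys4, His11, Lys12.

1, 4, 11, 12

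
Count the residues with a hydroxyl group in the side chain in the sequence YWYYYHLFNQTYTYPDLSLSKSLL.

11

The –OH-bearing residues are Ser, Thr (aliphatic alcohols), and Tyr (phenol).
Matching residues: Y1, Y3, Y4, Y5, T11, Y12, T13, Y14, S18, S20, S22.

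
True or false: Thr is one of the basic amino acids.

False

The basic amino acids are Lys (K), Arg (R), and His (H).
Threonine is not in this group.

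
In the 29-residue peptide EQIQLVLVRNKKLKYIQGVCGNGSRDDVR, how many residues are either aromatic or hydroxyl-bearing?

2

Aromatic: F, W, Y. Hydroxyl-bearing: S, T, Y.
Aromatic residues here: Y15 (1).
Hydroxyl-bearing residues here: Y15, S24 (2).
Y is in both groups, so the 1 Y residue must not be double-counted.
Total = 1 + 2 − 1 = 2.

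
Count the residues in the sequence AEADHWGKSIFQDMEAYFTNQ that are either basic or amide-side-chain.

5

Basic: H, K, R. Amide-side-chain: N, Q.
Basic residues here: H5, K8 (2).
Amide-side-chain residues here: Q12, N20, Q21 (3).
The two groups share no amino acid, so total = 2 + 3 = 5.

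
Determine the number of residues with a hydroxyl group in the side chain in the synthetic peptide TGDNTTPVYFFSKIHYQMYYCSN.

The –OH-bearing residues are Ser, Thr (aliphatic alcohols), and Tyr (phenol).
Matching residues: T1, T5, T6, Y9, S12, Y16, Y19, Y20, S22.

9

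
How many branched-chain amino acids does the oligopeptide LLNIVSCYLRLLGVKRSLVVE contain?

11

The BCAAs are Val, Leu, and Ile — aliphatic side chains with a branch point.
Matching residues: L1, L2, I4, V5, L9, L11, L12, V14, L18, V19, V20.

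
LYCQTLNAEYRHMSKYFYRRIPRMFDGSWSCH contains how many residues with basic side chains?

7

K, R, and H are the three residues with basic side chains (ε-amine, guanidinium, and imidazole respectively).
Matching residues: R11, H12, K15, R19, R20, R23, H32.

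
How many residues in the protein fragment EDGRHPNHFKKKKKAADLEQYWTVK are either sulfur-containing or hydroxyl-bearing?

Sulfur-containing: C, M. Hydroxyl-bearing: S, T, Y.
Sulfur-containing residues here: none (0).
Hydroxyl-bearing residues here: Y21, T23 (2).
The two groups share no amino acid, so total = 0 + 2 = 2.

2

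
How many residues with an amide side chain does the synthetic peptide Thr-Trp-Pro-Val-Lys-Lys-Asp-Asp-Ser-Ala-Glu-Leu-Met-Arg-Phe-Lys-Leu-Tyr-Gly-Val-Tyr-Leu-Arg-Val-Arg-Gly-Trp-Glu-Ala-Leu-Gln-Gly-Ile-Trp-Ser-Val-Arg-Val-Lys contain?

Asparagine (N) and glutamine (Q) have uncharged amide side chains.
Matching residues: Gln31.

1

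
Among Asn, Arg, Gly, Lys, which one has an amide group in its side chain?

Asparagine (N) and glutamine (Q) have uncharged amide side chains.
Of the listed options, only Asn belongs to this group.

Asn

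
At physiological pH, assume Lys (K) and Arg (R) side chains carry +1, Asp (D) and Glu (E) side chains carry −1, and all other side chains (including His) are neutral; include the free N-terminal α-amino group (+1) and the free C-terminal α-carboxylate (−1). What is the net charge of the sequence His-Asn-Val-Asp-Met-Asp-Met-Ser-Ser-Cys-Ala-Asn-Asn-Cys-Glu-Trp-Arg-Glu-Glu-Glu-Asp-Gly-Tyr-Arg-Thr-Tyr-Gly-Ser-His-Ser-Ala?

Positive (K, R): Arg17, Arg24 → +2.
Negative (D, E): Asp4, Asp6, Glu15, Glu18, Glu19, Glu20, Asp21 → −7.
The N-terminus (+1) and C-terminus (−1) cancel.
Net charge = (+2) + (−7) = −5.

-5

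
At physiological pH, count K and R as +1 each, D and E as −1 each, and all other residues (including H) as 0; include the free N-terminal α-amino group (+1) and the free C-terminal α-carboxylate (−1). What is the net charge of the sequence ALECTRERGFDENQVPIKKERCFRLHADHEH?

Positive (K, R): R6, R8, K18, K19, R21, R24 → +6.
Negative (D, E): E3, E7, D11, E12, E20, D28, E30 → −7.
The N-terminus (+1) and C-terminus (−1) cancel.
Net charge = (+6) + (−7) = −1.

-1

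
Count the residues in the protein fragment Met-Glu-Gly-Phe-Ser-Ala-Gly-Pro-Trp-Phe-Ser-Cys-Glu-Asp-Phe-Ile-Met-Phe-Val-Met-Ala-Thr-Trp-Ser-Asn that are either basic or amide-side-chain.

Basic: H, K, R. Amide-side-chain: N, Q.
Basic residues here: none (0).
Amide-side-chain residues here: Asn25 (1).
The two groups share no amino acid, so total = 0 + 1 = 1.

1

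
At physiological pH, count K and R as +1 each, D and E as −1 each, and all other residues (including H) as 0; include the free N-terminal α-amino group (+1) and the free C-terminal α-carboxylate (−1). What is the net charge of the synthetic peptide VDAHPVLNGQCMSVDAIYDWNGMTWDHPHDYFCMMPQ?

-5

Positive (K, R): none → +0.
Negative (D, E): D2, D15, D19, D26, D30 → −5.
The N-terminus (+1) and C-terminus (−1) cancel.
Net charge = (+0) + (−5) = −5.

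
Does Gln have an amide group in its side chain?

The amide-side-chain residues are Asn (N) and Gln (Q).
Glutamine is in this group.

Yes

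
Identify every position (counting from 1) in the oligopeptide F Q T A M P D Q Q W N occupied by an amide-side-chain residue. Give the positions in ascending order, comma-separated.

2, 8, 9, 11

Matching residues: Q2, Q8, Q9, N11.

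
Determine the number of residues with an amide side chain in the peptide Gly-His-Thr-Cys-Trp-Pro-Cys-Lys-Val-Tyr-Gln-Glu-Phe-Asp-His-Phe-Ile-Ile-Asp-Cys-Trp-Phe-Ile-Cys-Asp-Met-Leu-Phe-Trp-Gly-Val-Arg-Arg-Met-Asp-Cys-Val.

1

Only N (asparagine) and Q (glutamine) carry a side-chain carboxamide.
Matching residues: Gln11.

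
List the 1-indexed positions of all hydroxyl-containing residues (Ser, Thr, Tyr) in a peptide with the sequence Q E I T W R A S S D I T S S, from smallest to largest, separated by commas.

Matching residues: T4, S8, S9, T12, S13, S14.

4, 8, 9, 12, 13, 14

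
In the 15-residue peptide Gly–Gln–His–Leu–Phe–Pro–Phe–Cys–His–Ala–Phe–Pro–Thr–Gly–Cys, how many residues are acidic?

0

The acidic residues are Asp (D) and Glu (E), whose side chains end in a carboxylate group.
None of the 15 residues belong to this group.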